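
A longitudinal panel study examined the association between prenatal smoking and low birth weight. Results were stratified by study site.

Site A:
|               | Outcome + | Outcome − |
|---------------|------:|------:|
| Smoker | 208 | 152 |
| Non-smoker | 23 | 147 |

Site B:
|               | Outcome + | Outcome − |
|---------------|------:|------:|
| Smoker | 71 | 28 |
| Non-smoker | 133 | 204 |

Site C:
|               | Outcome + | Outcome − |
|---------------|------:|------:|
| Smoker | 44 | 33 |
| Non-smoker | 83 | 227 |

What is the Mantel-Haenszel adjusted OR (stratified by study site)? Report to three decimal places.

5.254

OR_MH = Σ(aᵢdᵢ/nᵢ) / Σ(bᵢcᵢ/nᵢ), where nᵢ is the stratum total.
Stratum 1 (Site A): n = 530; a·d/n = 208·147/530 = 57.6906; b·c/n = 152·23/530 = 6.5962
Stratum 2 (Site B): n = 436; a·d/n = 71·204/436 = 33.2202; b·c/n = 28·133/436 = 8.5413
Stratum 3 (Site C): n = 387; a·d/n = 44·227/387 = 25.8088; b·c/n = 33·83/387 = 7.0775
OR_MH = (57.6906 + 33.2202 + 25.8088) / (6.5962 + 8.5413 + 7.0775) = 116.7195 / 22.2150 = 5.25408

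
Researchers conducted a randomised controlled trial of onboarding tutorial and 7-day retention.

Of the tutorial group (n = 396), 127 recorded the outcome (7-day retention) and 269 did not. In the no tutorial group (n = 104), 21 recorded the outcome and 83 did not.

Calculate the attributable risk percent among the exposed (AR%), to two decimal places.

37.04

From the description: a = 127, b = 269, c = 21, d = 83.
Risk in exposed = 127/396 = 0.32071; risk in unexposed = 21/104 = 0.20192.
RR = 0.32071/0.20192 = 1.58826
AR% = (RR − 1)/RR × 100 = (1.58826 − 1)/1.58826 × 100 = 37.0382%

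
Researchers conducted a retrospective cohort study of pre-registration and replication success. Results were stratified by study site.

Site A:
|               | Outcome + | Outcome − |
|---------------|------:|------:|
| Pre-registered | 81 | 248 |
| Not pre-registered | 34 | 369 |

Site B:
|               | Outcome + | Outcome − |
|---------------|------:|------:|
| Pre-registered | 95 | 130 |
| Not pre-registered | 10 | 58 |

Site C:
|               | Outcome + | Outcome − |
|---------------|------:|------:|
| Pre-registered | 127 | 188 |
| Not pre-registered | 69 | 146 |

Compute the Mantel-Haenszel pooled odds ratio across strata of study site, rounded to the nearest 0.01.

2.34

OR_MH = Σ(aᵢdᵢ/nᵢ) / Σ(bᵢcᵢ/nᵢ), where nᵢ is the stratum total.
Stratum 1 (Site A): n = 732; a·d/n = 81·369/732 = 40.8320; b·c/n = 248·34/732 = 11.5191
Stratum 2 (Site B): n = 293; a·d/n = 95·58/293 = 18.8055; b·c/n = 130·10/293 = 4.4369
Stratum 3 (Site C): n = 530; a·d/n = 127·146/530 = 34.9849; b·c/n = 188·69/530 = 24.4755
OR_MH = (40.8320 + 18.8055 + 34.9849) / (11.5191 + 4.4369 + 24.4755) = 94.6223 / 40.4315 = 2.34031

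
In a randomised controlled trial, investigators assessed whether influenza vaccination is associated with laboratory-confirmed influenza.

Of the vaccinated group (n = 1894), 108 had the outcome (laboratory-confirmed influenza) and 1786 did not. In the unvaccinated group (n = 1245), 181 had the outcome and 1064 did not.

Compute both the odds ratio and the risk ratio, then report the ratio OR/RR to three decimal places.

0.906

From the description: a = 108, b = 1786, c = 181, d = 1064.
OR = (108·1064)/(1786·181) = 114912/323266 = 0.35547
Risk in exposed = 108/1894 = 0.05702; risk in unexposed = 181/1245 = 0.14538; RR = 0.39222
OR/RR = 0.35547 / 0.39222 = 0.90630
The outcome is not rare, so the OR lies further from 1 than the RR.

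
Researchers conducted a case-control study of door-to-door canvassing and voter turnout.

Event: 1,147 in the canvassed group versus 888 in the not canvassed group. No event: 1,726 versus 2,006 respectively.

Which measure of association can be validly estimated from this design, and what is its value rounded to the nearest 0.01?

From the description: a = 1147, b = 1726, c = 888, d = 2006.
This is a case-control study: participants were sampled on outcome status, so risks in the source population cannot be estimated directly — relative risk is not valid here. The odds ratio is the appropriate measure.
OR = (a·d)/(b·c) = (1147 × 2006) / (1726 × 888) = 2300882 / 1532688 = 1.50121

1.50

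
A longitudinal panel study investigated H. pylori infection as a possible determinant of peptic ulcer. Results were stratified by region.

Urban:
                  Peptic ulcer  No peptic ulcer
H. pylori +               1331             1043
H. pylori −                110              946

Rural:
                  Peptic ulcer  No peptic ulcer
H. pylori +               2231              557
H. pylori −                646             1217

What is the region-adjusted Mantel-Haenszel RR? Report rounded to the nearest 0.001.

2.813

RR_MH = Σ(aᵢ·n₀ᵢ/nᵢ) / Σ(cᵢ·n₁ᵢ/nᵢ), with n₁ᵢ = aᵢ+bᵢ (exposed), n₀ᵢ = cᵢ+dᵢ (unexposed), nᵢ = n₁ᵢ+n₀ᵢ.
Stratum 1 (Urban): n₁ = 2374, n₀ = 1056, n = 3430; a·n₀/n = 1331·1056/3430 = 409.7773; c·n₁/n = 110·2374/3430 = 76.1341
Stratum 2 (Rural): n₁ = 2788, n₀ = 1863, n = 4651; a·n₀/n = 2231·1863/4651 = 893.6472; c·n₁/n = 646·2788/4651 = 387.2389
RR_MH = (409.7773 + 893.6472) / (76.1341 + 387.2389) = 1303.4244 / 463.3730 = 2.81291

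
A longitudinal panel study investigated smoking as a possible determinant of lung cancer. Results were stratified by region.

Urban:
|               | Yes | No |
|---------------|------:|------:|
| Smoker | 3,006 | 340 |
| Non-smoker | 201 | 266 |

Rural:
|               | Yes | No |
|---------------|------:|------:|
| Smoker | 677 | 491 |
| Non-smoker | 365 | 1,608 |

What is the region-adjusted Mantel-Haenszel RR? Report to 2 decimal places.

2.54

RR_MH = Σ(aᵢ·n₀ᵢ/nᵢ) / Σ(cᵢ·n₁ᵢ/nᵢ), with n₁ᵢ = aᵢ+bᵢ (exposed), n₀ᵢ = cᵢ+dᵢ (unexposed), nᵢ = n₁ᵢ+n₀ᵢ.
Stratum 1 (Urban): n₁ = 3346, n₀ = 467, n = 3813; a·n₀/n = 3006·467/3813 = 368.1621; c·n₁/n = 201·3346/3813 = 176.3824
Stratum 2 (Rural): n₁ = 1168, n₀ = 1973, n = 3141; a·n₀/n = 677·1973/3141 = 425.2534; c·n₁/n = 365·1168/3141 = 135.7275
RR_MH = (368.1621 + 425.2534) / (176.3824 + 135.7275) = 793.4155 / 312.1099 = 2.54210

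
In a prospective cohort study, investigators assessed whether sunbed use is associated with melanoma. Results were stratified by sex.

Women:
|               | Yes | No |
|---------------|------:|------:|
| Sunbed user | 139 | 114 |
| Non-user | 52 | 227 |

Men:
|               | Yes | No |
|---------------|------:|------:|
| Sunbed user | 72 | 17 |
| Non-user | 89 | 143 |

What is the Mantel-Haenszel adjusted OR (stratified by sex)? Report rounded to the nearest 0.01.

5.76

OR_MH = Σ(aᵢdᵢ/nᵢ) / Σ(bᵢcᵢ/nᵢ), where nᵢ is the stratum total.
Stratum 1 (Women): n = 532; a·d/n = 139·227/532 = 59.3102; b·c/n = 114·52/532 = 11.1429
Stratum 2 (Men): n = 321; a·d/n = 72·143/321 = 32.0748; b·c/n = 17·89/321 = 4.7134
OR_MH = (59.3102 + 32.0748) / (11.1429 + 4.7134) = 91.3849 / 15.8563 = 5.76334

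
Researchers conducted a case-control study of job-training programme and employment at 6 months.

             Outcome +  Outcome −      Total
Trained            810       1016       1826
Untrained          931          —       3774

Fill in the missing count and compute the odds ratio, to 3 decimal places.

The missing cell is in the unexposed row: 3774 − 931 = 2843.
So a = 810, b = 1016, c = 931, d = 2843.
OR = (a·d)/(b·c) = (810 × 2843) / (1016 × 931) = 2302830 / 945896 = 2.43455

2.435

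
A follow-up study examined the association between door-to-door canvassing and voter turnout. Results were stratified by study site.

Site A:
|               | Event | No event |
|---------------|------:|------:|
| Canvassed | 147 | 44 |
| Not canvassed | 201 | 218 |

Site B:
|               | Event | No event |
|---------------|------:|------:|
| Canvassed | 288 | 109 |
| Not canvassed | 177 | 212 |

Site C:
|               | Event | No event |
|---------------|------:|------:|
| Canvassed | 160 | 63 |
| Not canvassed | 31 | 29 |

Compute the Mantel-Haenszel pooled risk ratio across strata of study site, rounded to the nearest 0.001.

RR_MH = Σ(aᵢ·n₀ᵢ/nᵢ) / Σ(cᵢ·n₁ᵢ/nᵢ), with n₁ᵢ = aᵢ+bᵢ (exposed), n₀ᵢ = cᵢ+dᵢ (unexposed), nᵢ = n₁ᵢ+n₀ᵢ.
Stratum 1 (Site A): n₁ = 191, n₀ = 419, n = 610; a·n₀/n = 147·419/610 = 100.9721; c·n₁/n = 201·191/610 = 62.9361
Stratum 2 (Site B): n₁ = 397, n₀ = 389, n = 786; a·n₀/n = 288·389/786 = 142.5344; c·n₁/n = 177·397/786 = 89.4008
Stratum 3 (Site C): n₁ = 223, n₀ = 60, n = 283; a·n₀/n = 160·60/283 = 33.9223; c·n₁/n = 31·223/283 = 24.4276
RR_MH = (100.9721 + 142.5344 + 33.9223) / (62.9361 + 89.4008 + 24.4276) = 277.4287 / 176.7644 = 1.56948

1.569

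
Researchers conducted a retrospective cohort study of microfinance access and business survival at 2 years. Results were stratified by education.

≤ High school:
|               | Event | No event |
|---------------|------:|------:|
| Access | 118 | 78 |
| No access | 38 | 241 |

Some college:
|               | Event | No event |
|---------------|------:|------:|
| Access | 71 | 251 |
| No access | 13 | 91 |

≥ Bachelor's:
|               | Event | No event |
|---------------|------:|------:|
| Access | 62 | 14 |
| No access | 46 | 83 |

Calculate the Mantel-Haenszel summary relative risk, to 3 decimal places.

RR_MH = Σ(aᵢ·n₀ᵢ/nᵢ) / Σ(cᵢ·n₁ᵢ/nᵢ), with n₁ᵢ = aᵢ+bᵢ (exposed), n₀ᵢ = cᵢ+dᵢ (unexposed), nᵢ = n₁ᵢ+n₀ᵢ.
Stratum 1 (≤ High school): n₁ = 196, n₀ = 279, n = 475; a·n₀/n = 118·279/475 = 69.3095; c·n₁/n = 38·196/475 = 15.6800
Stratum 2 (Some college): n₁ = 322, n₀ = 104, n = 426; a·n₀/n = 71·104/426 = 17.3333; c·n₁/n = 13·322/426 = 9.8263
Stratum 3 (≥ Bachelor's): n₁ = 76, n₀ = 129, n = 205; a·n₀/n = 62·129/205 = 39.0146; c·n₁/n = 46·76/205 = 17.0537
RR_MH = (69.3095 + 17.3333 + 39.0146) / (15.6800 + 9.8263 + 17.0537) = 125.6574 / 42.5599 = 2.95248

2.952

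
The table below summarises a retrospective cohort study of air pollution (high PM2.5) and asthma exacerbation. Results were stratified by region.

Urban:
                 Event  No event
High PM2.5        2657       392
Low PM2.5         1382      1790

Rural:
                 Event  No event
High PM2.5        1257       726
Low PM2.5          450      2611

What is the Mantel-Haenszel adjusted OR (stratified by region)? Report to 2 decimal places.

9.32

OR_MH = Σ(aᵢdᵢ/nᵢ) / Σ(bᵢcᵢ/nᵢ), where nᵢ is the stratum total.
Stratum 1 (Urban): n = 6221; a·d/n = 2657·1790/6221 = 764.5121; b·c/n = 392·1382/6221 = 87.0831
Stratum 2 (Rural): n = 5044; a·d/n = 1257·2611/5044 = 650.6794; b·c/n = 726·450/5044 = 64.7700
OR_MH = (764.5121 + 650.6794) / (87.0831 + 64.7700) = 1415.1916 / 151.8531 = 9.31948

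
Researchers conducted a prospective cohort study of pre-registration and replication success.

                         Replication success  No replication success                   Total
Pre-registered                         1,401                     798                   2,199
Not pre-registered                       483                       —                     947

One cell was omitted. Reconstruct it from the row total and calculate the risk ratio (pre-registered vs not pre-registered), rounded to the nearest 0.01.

1.25

The missing cell is in the unexposed row: 947 − 483 = 464.
So a = 1401, b = 798, c = 483, d = 464.
RR = [a/(a+b)] / [c/(c+d)] = (1401/2199) / (483/947) = 0.63711/0.51003 = 1.24915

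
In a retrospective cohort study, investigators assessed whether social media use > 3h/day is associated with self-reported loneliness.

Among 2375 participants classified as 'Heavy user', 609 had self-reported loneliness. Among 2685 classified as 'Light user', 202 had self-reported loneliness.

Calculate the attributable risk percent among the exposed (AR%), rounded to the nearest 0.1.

From the description: a = 609, b = 1766, c = 202, d = 2483.
Risk in exposed = 609/2375 = 0.25642; risk in unexposed = 202/2685 = 0.07523.
RR = 0.25642/0.07523 = 3.40837
AR% = (RR − 1)/RR × 100 = (3.40837 − 1)/3.40837 × 100 = 70.6605%

70.7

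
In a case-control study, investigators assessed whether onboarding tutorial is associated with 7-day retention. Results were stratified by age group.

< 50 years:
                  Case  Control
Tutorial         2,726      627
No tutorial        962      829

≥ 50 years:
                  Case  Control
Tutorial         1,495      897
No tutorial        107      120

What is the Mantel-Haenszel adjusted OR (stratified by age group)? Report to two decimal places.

3.30

OR_MH = Σ(aᵢdᵢ/nᵢ) / Σ(bᵢcᵢ/nᵢ), where nᵢ is the stratum total.
Stratum 1 (< 50 years): n = 5144; a·d/n = 2726·829/5144 = 439.3184; b·c/n = 627·962/5144 = 117.2578
Stratum 2 (≥ 50 years): n = 2619; a·d/n = 1495·120/2619 = 68.4994; b·c/n = 897·107/2619 = 36.6472
OR_MH = (439.3184 + 68.4994) / (117.2578 + 36.6472) = 507.8179 / 153.9050 = 3.29955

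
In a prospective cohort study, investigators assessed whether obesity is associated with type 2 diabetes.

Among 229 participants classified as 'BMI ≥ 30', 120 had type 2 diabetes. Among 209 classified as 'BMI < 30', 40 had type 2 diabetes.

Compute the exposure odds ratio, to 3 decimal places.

4.651

From the description: a = 120, b = 109, c = 40, d = 169.
OR = (a·d)/(b·c) = (120 × 169) / (109 × 40) = 20280 / 4360 = 4.65138
The odds of type 2 diabetes are about 4.65 times as high in the bmi ≥ 30 group.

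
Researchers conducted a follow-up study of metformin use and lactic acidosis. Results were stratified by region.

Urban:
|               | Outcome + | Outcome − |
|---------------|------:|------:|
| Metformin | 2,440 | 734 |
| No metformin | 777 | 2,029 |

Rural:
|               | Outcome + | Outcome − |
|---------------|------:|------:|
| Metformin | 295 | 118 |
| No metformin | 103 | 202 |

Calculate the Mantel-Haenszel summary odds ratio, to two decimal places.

OR_MH = Σ(aᵢdᵢ/nᵢ) / Σ(bᵢcᵢ/nᵢ), where nᵢ is the stratum total.
Stratum 1 (Urban): n = 5980; a·d/n = 2440·2029/5980 = 827.8863; b·c/n = 734·777/5980 = 95.3709
Stratum 2 (Rural): n = 718; a·d/n = 295·202/718 = 82.9944; b·c/n = 118·103/718 = 16.9276
OR_MH = (827.8863 + 82.9944) / (95.3709 + 16.9276) = 910.8807 / 112.2985 = 8.11125

8.11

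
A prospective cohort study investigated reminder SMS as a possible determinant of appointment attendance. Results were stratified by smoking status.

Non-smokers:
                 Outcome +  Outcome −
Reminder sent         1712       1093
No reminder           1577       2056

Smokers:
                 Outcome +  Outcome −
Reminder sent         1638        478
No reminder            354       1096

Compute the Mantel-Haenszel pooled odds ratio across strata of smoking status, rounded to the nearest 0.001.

3.332

OR_MH = Σ(aᵢdᵢ/nᵢ) / Σ(bᵢcᵢ/nᵢ), where nᵢ is the stratum total.
Stratum 1 (Non-smokers): n = 6438; a·d/n = 1712·2056/6438 = 546.7338; b·c/n = 1093·1577/6438 = 267.7324
Stratum 2 (Smokers): n = 3566; a·d/n = 1638·1096/3566 = 503.4347; b·c/n = 478·354/3566 = 47.4515
OR_MH = (546.7338 + 503.4347) / (267.7324 + 47.4515) = 1050.1684 / 315.1839 = 3.33192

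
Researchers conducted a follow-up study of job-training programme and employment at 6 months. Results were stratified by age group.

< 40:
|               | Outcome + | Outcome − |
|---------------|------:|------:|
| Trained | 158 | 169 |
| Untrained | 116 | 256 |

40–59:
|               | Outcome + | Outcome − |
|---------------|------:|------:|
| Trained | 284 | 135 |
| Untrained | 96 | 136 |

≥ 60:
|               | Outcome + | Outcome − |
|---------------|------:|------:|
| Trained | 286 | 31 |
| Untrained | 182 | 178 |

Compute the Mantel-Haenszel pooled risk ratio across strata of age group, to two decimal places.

RR_MH = Σ(aᵢ·n₀ᵢ/nᵢ) / Σ(cᵢ·n₁ᵢ/nᵢ), with n₁ᵢ = aᵢ+bᵢ (exposed), n₀ᵢ = cᵢ+dᵢ (unexposed), nᵢ = n₁ᵢ+n₀ᵢ.
Stratum 1 (< 40): n₁ = 327, n₀ = 372, n = 699; a·n₀/n = 158·372/699 = 84.0858; c·n₁/n = 116·327/699 = 54.2661
Stratum 2 (40–59): n₁ = 419, n₀ = 232, n = 651; a·n₀/n = 284·232/651 = 101.2104; c·n₁/n = 96·419/651 = 61.7880
Stratum 3 (≥ 60): n₁ = 317, n₀ = 360, n = 677; a·n₀/n = 286·360/677 = 152.0827; c·n₁/n = 182·317/677 = 85.2201
RR_MH = (84.0858 + 101.2104 + 152.0827) / (54.2661 + 61.7880 + 85.2201) = 337.3790 / 201.2742 = 1.67622

1.68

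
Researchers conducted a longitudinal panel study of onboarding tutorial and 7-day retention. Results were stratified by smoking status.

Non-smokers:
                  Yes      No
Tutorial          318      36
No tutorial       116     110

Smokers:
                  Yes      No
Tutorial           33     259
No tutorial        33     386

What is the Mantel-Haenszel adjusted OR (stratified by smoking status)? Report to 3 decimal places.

4.070

OR_MH = Σ(aᵢdᵢ/nᵢ) / Σ(bᵢcᵢ/nᵢ), where nᵢ is the stratum total.
Stratum 1 (Non-smokers): n = 580; a·d/n = 318·110/580 = 60.3103; b·c/n = 36·116/580 = 7.2000
Stratum 2 (Smokers): n = 711; a·d/n = 33·386/711 = 17.9156; b·c/n = 259·33/711 = 12.0211
OR_MH = (60.3103 + 17.9156) / (7.2000 + 12.0211) = 78.2260 / 19.2211 = 4.06980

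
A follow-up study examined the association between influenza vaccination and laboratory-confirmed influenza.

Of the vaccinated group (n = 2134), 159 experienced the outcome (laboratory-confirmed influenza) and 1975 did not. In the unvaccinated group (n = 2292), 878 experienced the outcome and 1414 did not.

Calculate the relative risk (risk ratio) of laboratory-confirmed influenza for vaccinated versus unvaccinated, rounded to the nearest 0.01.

From the description: a = 159, b = 1975, c = 878, d = 1414.
Risk in exposed = 159/2134 = 0.07451; risk in unexposed = 878/2292 = 0.38307.
RR = 0.07451 / 0.38307 = 0.19450
The risk is 81% lower among the exposed than among the unexposed.

0.19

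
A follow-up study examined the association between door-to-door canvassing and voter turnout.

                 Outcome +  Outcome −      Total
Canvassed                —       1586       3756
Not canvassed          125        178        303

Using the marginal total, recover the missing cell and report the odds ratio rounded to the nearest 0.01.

The missing cell is in the exposed row: 3756 − 1586 = 2170.
So a = 2170, b = 1586, c = 125, d = 178.
OR = (a·d)/(b·c) = (2170 × 178) / (1586 × 125) = 386260 / 198250 = 1.94835

1.95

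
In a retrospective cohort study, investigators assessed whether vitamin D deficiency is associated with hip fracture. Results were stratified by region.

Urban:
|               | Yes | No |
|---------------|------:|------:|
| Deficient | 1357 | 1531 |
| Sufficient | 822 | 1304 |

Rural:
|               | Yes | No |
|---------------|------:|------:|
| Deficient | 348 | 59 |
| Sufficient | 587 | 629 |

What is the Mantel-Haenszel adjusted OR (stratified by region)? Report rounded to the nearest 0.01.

1.79

OR_MH = Σ(aᵢdᵢ/nᵢ) / Σ(bᵢcᵢ/nᵢ), where nᵢ is the stratum total.
Stratum 1 (Urban): n = 5014; a·d/n = 1357·1304/5014 = 352.9174; b·c/n = 1531·822/5014 = 250.9936
Stratum 2 (Rural): n = 1623; a·d/n = 348·629/1623 = 134.8688; b·c/n = 59·587/1623 = 21.3389
OR_MH = (352.9174 + 134.8688) / (250.9936 + 21.3389) = 487.7862 / 272.3325 = 1.79114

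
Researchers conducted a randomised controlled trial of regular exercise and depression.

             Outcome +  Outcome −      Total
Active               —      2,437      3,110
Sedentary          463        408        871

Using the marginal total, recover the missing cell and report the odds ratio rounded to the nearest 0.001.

The missing cell is in the exposed row: 3110 − 2437 = 673.
So a = 673, b = 2437, c = 463, d = 408.
OR = (a·d)/(b·c) = (673 × 408) / (2437 × 463) = 274584 / 1128331 = 0.24335

0.243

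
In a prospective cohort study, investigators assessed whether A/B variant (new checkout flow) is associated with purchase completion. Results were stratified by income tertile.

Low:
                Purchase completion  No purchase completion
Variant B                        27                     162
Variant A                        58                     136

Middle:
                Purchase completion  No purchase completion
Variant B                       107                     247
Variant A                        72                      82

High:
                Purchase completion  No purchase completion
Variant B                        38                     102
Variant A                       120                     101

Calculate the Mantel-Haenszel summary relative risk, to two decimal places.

RR_MH = Σ(aᵢ·n₀ᵢ/nᵢ) / Σ(cᵢ·n₁ᵢ/nᵢ), with n₁ᵢ = aᵢ+bᵢ (exposed), n₀ᵢ = cᵢ+dᵢ (unexposed), nᵢ = n₁ᵢ+n₀ᵢ.
Stratum 1 (Low): n₁ = 189, n₀ = 194, n = 383; a·n₀/n = 27·194/383 = 13.6762; c·n₁/n = 58·189/383 = 28.6214
Stratum 2 (Middle): n₁ = 354, n₀ = 154, n = 508; a·n₀/n = 107·154/508 = 32.4370; c·n₁/n = 72·354/508 = 50.1732
Stratum 3 (High): n₁ = 140, n₀ = 221, n = 361; a·n₀/n = 38·221/361 = 23.2632; c·n₁/n = 120·140/361 = 46.5374
RR_MH = (13.6762 + 32.4370 + 23.2632) / (28.6214 + 50.1732 + 46.5374) = 69.3764 / 125.3320 = 0.55354

0.55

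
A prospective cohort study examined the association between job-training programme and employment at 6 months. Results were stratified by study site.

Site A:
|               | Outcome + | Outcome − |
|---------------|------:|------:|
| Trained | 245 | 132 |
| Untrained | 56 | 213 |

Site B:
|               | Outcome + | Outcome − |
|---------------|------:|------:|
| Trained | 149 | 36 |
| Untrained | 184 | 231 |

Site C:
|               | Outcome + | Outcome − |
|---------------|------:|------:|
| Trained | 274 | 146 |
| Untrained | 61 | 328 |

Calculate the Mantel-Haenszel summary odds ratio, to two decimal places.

OR_MH = Σ(aᵢdᵢ/nᵢ) / Σ(bᵢcᵢ/nᵢ), where nᵢ is the stratum total.
Stratum 1 (Site A): n = 646; a·d/n = 245·213/646 = 80.7817; b·c/n = 132·56/646 = 11.4427
Stratum 2 (Site B): n = 600; a·d/n = 149·231/600 = 57.3650; b·c/n = 36·184/600 = 11.0400
Stratum 3 (Site C): n = 809; a·d/n = 274·328/809 = 111.0902; b·c/n = 146·61/809 = 11.0087
OR_MH = (80.7817 + 57.3650 + 111.0902) / (11.4427 + 11.0400 + 11.0087) = 249.2370 / 33.4914 = 7.44183

7.44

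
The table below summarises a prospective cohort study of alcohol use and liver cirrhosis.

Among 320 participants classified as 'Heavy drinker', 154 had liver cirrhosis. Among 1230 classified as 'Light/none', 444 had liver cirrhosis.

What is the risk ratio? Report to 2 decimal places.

1.33

From the description: a = 154, b = 166, c = 444, d = 786.
Risk in exposed = 154/320 = 0.48125; risk in unexposed = 444/1230 = 0.36098.
RR = 0.48125 / 0.36098 = 1.33319
The risk among the exposed is 1.33 times that among the unexposed.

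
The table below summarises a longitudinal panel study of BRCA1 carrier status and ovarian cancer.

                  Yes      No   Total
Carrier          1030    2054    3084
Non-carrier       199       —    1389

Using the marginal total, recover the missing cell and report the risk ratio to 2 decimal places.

2.33

The missing cell is in the unexposed row: 1389 − 199 = 1190.
So a = 1030, b = 2054, c = 199, d = 1190.
RR = [a/(a+b)] / [c/(c+d)] = (1030/3084) / (199/1389) = 0.33398/0.14327 = 2.33116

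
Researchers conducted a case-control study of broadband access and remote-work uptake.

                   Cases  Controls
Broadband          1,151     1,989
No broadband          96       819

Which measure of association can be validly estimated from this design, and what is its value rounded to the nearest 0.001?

4.937

Cells: a = 1151, b = 1989, c = 96, d = 819.
This is a case-control study: participants were sampled on outcome status, so risks in the source population cannot be estimated directly — relative risk is not valid here. The odds ratio is the appropriate measure.
OR = (a·d)/(b·c) = (1151 × 819) / (1989 × 96) = 942669 / 190944 = 4.93689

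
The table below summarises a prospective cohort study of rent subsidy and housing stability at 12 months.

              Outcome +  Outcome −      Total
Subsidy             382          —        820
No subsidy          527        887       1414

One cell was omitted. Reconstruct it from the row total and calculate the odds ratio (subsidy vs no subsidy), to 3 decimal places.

1.468

The missing cell is in the exposed row: 820 − 382 = 438.
So a = 382, b = 438, c = 527, d = 887.
OR = (a·d)/(b·c) = (382 × 887) / (438 × 527) = 338834 / 230826 = 1.46792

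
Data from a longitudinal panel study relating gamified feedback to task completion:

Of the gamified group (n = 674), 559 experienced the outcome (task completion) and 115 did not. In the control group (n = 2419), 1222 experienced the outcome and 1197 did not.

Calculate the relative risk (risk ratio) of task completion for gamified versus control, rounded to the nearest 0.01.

1.64

From the description: a = 559, b = 115, c = 1222, d = 1197.
Risk in exposed = 559/674 = 0.82938; risk in unexposed = 1222/2419 = 0.50517.
RR = 0.82938 / 0.50517 = 1.64179
The risk among the exposed is 1.64 times that among the unexposed.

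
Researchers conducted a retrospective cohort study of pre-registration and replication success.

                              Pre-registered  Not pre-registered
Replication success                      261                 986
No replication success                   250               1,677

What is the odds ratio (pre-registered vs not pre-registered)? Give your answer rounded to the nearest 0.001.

Reading the table with exposure as columns: a = 261 (Pre-registered, case), b = 250 (Pre-registered, non-case), c = 986 (Not pre-registered, case), d = 1677.
OR = (a·d)/(b·c) = (261 × 1677) / (250 × 986) = 437697 / 246500 = 1.77565
The odds of replication success are about 1.78 times as high in the pre-registered group.

1.776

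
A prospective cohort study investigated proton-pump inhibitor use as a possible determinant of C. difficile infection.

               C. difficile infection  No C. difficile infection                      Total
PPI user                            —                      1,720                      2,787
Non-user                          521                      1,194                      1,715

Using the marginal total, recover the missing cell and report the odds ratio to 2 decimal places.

1.42

The missing cell is in the exposed row: 2787 − 1720 = 1067.
So a = 1067, b = 1720, c = 521, d = 1194.
OR = (a·d)/(b·c) = (1067 × 1194) / (1720 × 521) = 1273998 / 896120 = 1.42168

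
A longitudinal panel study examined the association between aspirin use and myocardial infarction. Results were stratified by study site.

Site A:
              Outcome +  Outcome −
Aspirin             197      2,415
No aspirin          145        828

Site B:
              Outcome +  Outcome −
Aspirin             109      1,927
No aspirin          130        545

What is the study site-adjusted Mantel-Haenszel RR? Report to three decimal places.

0.397

RR_MH = Σ(aᵢ·n₀ᵢ/nᵢ) / Σ(cᵢ·n₁ᵢ/nᵢ), with n₁ᵢ = aᵢ+bᵢ (exposed), n₀ᵢ = cᵢ+dᵢ (unexposed), nᵢ = n₁ᵢ+n₀ᵢ.
Stratum 1 (Site A): n₁ = 2612, n₀ = 973, n = 3585; a·n₀/n = 197·973/3585 = 53.4675; c·n₁/n = 145·2612/3585 = 105.6457
Stratum 2 (Site B): n₁ = 2036, n₀ = 675, n = 2711; a·n₀/n = 109·675/2711 = 27.1394; c·n₁/n = 130·2036/2711 = 97.6319
RR_MH = (53.4675 + 27.1394) / (105.6457 + 97.6319) = 80.6069 / 203.2776 = 0.39654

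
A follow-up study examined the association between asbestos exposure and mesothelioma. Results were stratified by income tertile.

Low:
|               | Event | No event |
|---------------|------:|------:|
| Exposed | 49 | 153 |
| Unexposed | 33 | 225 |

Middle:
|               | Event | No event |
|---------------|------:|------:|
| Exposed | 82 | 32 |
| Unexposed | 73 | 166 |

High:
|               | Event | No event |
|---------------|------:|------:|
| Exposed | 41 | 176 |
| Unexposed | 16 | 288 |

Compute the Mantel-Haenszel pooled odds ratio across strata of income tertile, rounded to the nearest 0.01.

OR_MH = Σ(aᵢdᵢ/nᵢ) / Σ(bᵢcᵢ/nᵢ), where nᵢ is the stratum total.
Stratum 1 (Low): n = 460; a·d/n = 49·225/460 = 23.9674; b·c/n = 153·33/460 = 10.9761
Stratum 2 (Middle): n = 353; a·d/n = 82·166/353 = 38.5609; b·c/n = 32·73/353 = 6.6176
Stratum 3 (High): n = 521; a·d/n = 41·288/521 = 22.6641; b·c/n = 176·16/521 = 5.4050
OR_MH = (23.9674 + 38.5609 + 22.6641) / (10.9761 + 6.6176 + 5.4050) = 85.1924 / 22.9986 = 3.70424

3.70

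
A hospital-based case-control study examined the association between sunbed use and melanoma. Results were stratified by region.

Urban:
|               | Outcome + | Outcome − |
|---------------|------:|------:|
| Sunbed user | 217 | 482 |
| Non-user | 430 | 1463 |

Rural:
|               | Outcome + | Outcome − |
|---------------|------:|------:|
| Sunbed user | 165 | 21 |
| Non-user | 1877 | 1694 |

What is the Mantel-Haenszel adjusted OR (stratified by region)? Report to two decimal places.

OR_MH = Σ(aᵢdᵢ/nᵢ) / Σ(bᵢcᵢ/nᵢ), where nᵢ is the stratum total.
Stratum 1 (Urban): n = 2592; a·d/n = 217·1463/2592 = 122.4811; b·c/n = 482·430/2592 = 79.9614
Stratum 2 (Rural): n = 3757; a·d/n = 165·1694/3757 = 74.3971; b·c/n = 21·1877/3757 = 10.4916
OR_MH = (122.4811 + 74.3971) / (79.9614 + 10.4916) = 196.8782 / 90.4530 = 2.17658

2.18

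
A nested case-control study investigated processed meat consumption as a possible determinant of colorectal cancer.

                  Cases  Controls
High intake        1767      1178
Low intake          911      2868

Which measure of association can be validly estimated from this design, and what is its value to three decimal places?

Cells: a = 1767, b = 1178, c = 911, d = 2868.
This is a nested case-control study: participants were sampled on outcome status, so risks in the source population cannot be estimated directly — relative risk is not valid here. The odds ratio is the appropriate measure.
OR = (a·d)/(b·c) = (1767 × 2868) / (1178 × 911) = 5067756 / 1073158 = 4.72228

4.722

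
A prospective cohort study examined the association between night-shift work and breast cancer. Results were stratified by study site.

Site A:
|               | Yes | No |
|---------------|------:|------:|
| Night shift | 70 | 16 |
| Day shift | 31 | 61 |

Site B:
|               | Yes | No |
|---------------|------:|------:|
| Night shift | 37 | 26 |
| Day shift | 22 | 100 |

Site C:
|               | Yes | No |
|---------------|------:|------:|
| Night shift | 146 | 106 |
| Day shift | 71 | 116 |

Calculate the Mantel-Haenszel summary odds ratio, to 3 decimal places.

OR_MH = Σ(aᵢdᵢ/nᵢ) / Σ(bᵢcᵢ/nᵢ), where nᵢ is the stratum total.
Stratum 1 (Site A): n = 178; a·d/n = 70·61/178 = 23.9888; b·c/n = 16·31/178 = 2.7865
Stratum 2 (Site B): n = 185; a·d/n = 37·100/185 = 20.0000; b·c/n = 26·22/185 = 3.0919
Stratum 3 (Site C): n = 439; a·d/n = 146·116/439 = 38.5786; b·c/n = 106·71/439 = 17.1435
OR_MH = (23.9888 + 20.0000 + 38.5786) / (2.7865 + 3.0919 + 17.1435) = 82.5674 / 23.0219 = 3.58647

3.586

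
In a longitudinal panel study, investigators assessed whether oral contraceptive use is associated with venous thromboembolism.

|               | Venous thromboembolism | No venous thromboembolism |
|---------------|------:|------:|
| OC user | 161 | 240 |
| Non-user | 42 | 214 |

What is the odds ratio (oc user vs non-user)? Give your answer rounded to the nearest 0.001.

Cells: a = 161, b = 240, c = 42, d = 214.
OR = (a·d)/(b·c) = (161 × 214) / (240 × 42) = 34454 / 10080 = 3.41806
The odds of venous thromboembolism are about 3.42 times as high in the oc user group.

3.418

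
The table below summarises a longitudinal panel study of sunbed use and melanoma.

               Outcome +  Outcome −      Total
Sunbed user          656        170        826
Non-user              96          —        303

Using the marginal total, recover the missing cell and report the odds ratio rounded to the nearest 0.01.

8.32

The missing cell is in the unexposed row: 303 − 96 = 207.
So a = 656, b = 170, c = 96, d = 207.
OR = (a·d)/(b·c) = (656 × 207) / (170 × 96) = 135792 / 16320 = 8.32059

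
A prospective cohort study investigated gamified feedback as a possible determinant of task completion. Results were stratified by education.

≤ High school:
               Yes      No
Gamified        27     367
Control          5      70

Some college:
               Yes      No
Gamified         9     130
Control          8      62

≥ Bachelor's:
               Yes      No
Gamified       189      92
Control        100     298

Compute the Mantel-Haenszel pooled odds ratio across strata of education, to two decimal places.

OR_MH = Σ(aᵢdᵢ/nᵢ) / Σ(bᵢcᵢ/nᵢ), where nᵢ is the stratum total.
Stratum 1 (≤ High school): n = 469; a·d/n = 27·70/469 = 4.0299; b·c/n = 367·5/469 = 3.9126
Stratum 2 (Some college): n = 209; a·d/n = 9·62/209 = 2.6699; b·c/n = 130·8/209 = 4.9761
Stratum 3 (≥ Bachelor's): n = 679; a·d/n = 189·298/679 = 82.9485; b·c/n = 92·100/679 = 13.5493
OR_MH = (4.0299 + 2.6699 + 82.9485) / (3.9126 + 4.9761 + 13.5493) = 89.6482 / 22.4380 = 3.99537

4.00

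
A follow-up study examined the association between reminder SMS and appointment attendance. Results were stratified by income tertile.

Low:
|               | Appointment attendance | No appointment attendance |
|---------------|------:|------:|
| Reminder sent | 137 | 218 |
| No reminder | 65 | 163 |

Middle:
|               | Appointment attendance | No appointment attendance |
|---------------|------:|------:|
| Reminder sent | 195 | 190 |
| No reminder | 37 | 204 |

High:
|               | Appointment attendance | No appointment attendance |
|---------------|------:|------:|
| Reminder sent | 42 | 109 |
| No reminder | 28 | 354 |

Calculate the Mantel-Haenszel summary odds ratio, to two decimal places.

3.14

OR_MH = Σ(aᵢdᵢ/nᵢ) / Σ(bᵢcᵢ/nᵢ), where nᵢ is the stratum total.
Stratum 1 (Low): n = 583; a·d/n = 137·163/583 = 38.3036; b·c/n = 218·65/583 = 24.3053
Stratum 2 (Middle): n = 626; a·d/n = 195·204/626 = 63.5463; b·c/n = 190·37/626 = 11.2300
Stratum 3 (High): n = 533; a·d/n = 42·354/533 = 27.8949; b·c/n = 109·28/533 = 5.7261
OR_MH = (38.3036 + 63.5463 + 27.8949) / (24.3053 + 11.2300 + 5.7261) = 129.7449 / 41.2614 = 3.14446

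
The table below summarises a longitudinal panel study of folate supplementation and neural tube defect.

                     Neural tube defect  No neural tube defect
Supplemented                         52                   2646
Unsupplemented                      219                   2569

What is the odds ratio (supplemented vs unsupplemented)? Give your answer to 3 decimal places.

Cells: a = 52, b = 2646, c = 219, d = 2569.
OR = (a·d)/(b·c) = (52 × 2569) / (2646 × 219) = 133588 / 579474 = 0.23053
Exposure is associated with lower odds of neural tube defect (OR = 0.23 < 1).

0.231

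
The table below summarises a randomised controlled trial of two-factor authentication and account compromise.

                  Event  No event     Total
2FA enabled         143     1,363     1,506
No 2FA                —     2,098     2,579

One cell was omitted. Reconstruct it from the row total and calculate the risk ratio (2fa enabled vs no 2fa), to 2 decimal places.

The missing cell is in the unexposed row: 2579 − 2098 = 481.
So a = 143, b = 1363, c = 481, d = 2098.
RR = [a/(a+b)] / [c/(c+d)] = (143/1506) / (481/2579) = 0.09495/0.18651 = 0.50912

0.51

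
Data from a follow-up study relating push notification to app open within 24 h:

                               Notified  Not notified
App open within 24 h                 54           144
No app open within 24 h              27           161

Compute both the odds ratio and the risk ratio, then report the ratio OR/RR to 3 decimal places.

1.584

Reading the table with exposure as columns: a = 54 (Notified, case), b = 27 (Notified, non-case), c = 144 (Not notified, case), d = 161.
OR = (54·161)/(27·144) = 8694/3888 = 2.23611
Risk in exposed = 54/81 = 0.66667; risk in unexposed = 144/305 = 0.47213; RR = 1.41204
OR/RR = 2.23611 / 1.41204 = 1.58361
The outcome is not rare, so the OR lies further from 1 than the RR.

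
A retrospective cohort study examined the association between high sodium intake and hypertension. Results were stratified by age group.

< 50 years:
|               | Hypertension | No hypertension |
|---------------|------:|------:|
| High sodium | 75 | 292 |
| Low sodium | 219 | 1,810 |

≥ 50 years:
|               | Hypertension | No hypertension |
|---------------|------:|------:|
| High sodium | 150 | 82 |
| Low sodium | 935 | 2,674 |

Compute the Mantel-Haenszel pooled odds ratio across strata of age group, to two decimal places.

3.45

OR_MH = Σ(aᵢdᵢ/nᵢ) / Σ(bᵢcᵢ/nᵢ), where nᵢ is the stratum total.
Stratum 1 (< 50 years): n = 2396; a·d/n = 75·1810/2396 = 56.6569; b·c/n = 292·219/2396 = 26.6895
Stratum 2 (≥ 50 years): n = 3841; a·d/n = 150·2674/3841 = 104.4259; b·c/n = 82·935/3841 = 19.9609
OR_MH = (56.6569 + 104.4259) / (26.6895 + 19.9609) = 161.0829 / 46.6504 = 3.45298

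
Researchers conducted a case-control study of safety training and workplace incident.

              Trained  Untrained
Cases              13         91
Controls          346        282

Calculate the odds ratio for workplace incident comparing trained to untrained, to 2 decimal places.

0.12

Reading the table with exposure as columns: a = 13 (Trained, case), b = 346 (Trained, non-case), c = 91 (Untrained, case), d = 282.
OR = (a·d)/(b·c) = (13 × 282) / (346 × 91) = 3666 / 31486 = 0.11643
Exposure is associated with lower odds of workplace incident (OR = 0.12 < 1).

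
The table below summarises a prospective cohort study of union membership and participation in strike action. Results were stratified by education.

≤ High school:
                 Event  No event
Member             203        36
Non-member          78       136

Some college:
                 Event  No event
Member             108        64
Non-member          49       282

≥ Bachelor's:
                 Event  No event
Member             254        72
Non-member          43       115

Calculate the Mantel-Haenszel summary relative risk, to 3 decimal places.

2.877

RR_MH = Σ(aᵢ·n₀ᵢ/nᵢ) / Σ(cᵢ·n₁ᵢ/nᵢ), with n₁ᵢ = aᵢ+bᵢ (exposed), n₀ᵢ = cᵢ+dᵢ (unexposed), nᵢ = n₁ᵢ+n₀ᵢ.
Stratum 1 (≤ High school): n₁ = 239, n₀ = 214, n = 453; a·n₀/n = 203·214/453 = 95.8985; c·n₁/n = 78·239/453 = 41.1523
Stratum 2 (Some college): n₁ = 172, n₀ = 331, n = 503; a·n₀/n = 108·331/503 = 71.0696; c·n₁/n = 49·172/503 = 16.7555
Stratum 3 (≥ Bachelor's): n₁ = 326, n₀ = 158, n = 484; a·n₀/n = 254·158/484 = 82.9174; c·n₁/n = 43·326/484 = 28.9628
RR_MH = (95.8985 + 71.0696 + 82.9174) / (41.1523 + 16.7555 + 28.9628) = 249.8854 / 86.8706 = 2.87652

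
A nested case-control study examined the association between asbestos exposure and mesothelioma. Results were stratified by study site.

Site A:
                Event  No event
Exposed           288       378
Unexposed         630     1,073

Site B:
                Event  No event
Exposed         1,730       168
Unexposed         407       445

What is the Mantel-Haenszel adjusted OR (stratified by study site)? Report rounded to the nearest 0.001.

OR_MH = Σ(aᵢdᵢ/nᵢ) / Σ(bᵢcᵢ/nᵢ), where nᵢ is the stratum total.
Stratum 1 (Site A): n = 2369; a·d/n = 288·1073/2369 = 130.4449; b·c/n = 378·630/2369 = 100.5234
Stratum 2 (Site B): n = 2750; a·d/n = 1730·445/2750 = 279.9455; b·c/n = 168·407/2750 = 24.8640
OR_MH = (130.4449 + 279.9455) / (100.5234 + 24.8640) = 410.3904 / 125.3874 = 3.27298

3.273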